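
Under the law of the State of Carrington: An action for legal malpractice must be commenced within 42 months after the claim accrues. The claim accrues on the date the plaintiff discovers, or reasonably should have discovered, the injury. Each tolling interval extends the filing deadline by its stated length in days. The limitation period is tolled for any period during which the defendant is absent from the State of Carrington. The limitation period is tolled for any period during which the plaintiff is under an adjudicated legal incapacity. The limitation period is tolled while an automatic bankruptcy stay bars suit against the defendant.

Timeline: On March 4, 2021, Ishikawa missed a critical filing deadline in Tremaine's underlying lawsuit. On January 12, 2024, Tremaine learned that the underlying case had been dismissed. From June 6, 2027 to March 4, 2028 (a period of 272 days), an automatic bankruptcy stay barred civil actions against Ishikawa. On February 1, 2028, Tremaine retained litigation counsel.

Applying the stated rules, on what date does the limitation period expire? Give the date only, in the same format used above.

Accrual is tied to discovery, so the period began on January 12, 2024 rather than on March 4, 2021 when the act occurred.
Adding the 42 months base period to January 12, 2024 gives a deadline of July 12, 2027, before any tolling.
Because the automatic bankruptcy stay ran from June 6, 2027 to March 4, 2028, the deadline is extended by 272 days to April 9, 2028.
Nothing else in the chronology tolls or restarts the period.

April 9, 2028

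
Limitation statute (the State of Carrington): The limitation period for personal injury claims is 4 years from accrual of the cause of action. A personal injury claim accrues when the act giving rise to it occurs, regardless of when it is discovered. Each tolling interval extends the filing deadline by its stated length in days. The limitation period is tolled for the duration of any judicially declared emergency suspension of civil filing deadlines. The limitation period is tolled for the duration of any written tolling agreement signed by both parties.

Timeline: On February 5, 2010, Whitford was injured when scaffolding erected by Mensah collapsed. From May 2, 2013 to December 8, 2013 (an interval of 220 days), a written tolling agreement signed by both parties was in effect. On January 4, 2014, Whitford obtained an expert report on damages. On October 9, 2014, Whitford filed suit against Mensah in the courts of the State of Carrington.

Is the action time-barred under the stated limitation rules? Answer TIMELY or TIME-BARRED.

TIME-BARRED

The claim accrued on February 5, 2010, when the wrongful act occurred.
4 years from February 5, 2010 is February 5, 2014.
The period was tolled for 220 days by the written tolling agreement (May 2, 2013 to December 8, 2013), pushing the deadline to September 13, 2014.
None of the other events listed affects the running of the period under the stated rules.
Filing on October 9, 2014 missed the September 13, 2014 deadline — the action is time-barred.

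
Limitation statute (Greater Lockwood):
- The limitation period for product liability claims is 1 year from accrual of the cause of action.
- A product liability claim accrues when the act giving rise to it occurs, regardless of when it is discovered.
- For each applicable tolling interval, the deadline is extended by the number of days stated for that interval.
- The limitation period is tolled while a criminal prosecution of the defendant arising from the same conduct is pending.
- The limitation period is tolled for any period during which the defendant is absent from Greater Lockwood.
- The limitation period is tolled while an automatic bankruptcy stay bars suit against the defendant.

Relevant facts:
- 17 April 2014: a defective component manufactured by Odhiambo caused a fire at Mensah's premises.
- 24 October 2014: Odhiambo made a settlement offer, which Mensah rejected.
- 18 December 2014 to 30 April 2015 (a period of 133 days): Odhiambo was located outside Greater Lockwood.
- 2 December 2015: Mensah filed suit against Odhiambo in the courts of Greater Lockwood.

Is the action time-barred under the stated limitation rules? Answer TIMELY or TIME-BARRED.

TIME-BARRED

The claim accrued on 17 April 2014, when the wrongful act occurred.
Adding the 1 year base period to 17 April 2014 gives a deadline of 17 April 2015, before any tolling.
Because the defendant's absence from the jurisdiction ran from 18 December 2014 to 30 April 2015, the deadline is extended by 133 days to 28 August 2015.
Nothing else in the chronology tolls or restarts the period.
Filing on 2 December 2015 missed the 28 August 2015 deadline — the action is time-barred.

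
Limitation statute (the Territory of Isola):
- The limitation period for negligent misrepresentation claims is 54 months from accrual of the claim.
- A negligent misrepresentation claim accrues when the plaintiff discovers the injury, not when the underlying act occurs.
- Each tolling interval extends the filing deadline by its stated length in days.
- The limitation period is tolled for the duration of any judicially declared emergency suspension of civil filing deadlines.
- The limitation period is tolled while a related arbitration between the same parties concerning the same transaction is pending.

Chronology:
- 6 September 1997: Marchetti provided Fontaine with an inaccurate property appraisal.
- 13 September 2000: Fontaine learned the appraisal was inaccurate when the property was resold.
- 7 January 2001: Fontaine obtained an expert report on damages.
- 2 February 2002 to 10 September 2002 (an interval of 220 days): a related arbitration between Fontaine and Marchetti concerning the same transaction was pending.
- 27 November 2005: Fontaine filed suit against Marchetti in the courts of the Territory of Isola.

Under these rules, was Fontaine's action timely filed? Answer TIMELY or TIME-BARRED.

TIME-BARRED

Under the discovery rule, the claim accrued on 13 September 2000, when Fontaine discovered the injury — not on the 6 September 1997 date of the underlying act.
The untolled deadline — 54 months after 13 September 2000 — is 13 March 2005.
The pending related arbitration from 2 February 2002 to 10 September 2002 tolled the period for 220 days, extending the deadline to 19 October 2005.
None of the other events listed affects the running of the period under the stated rules.
Fontaine filed on 27 November 2005, after the 19 October 2005 deadline, so the action is time-barred.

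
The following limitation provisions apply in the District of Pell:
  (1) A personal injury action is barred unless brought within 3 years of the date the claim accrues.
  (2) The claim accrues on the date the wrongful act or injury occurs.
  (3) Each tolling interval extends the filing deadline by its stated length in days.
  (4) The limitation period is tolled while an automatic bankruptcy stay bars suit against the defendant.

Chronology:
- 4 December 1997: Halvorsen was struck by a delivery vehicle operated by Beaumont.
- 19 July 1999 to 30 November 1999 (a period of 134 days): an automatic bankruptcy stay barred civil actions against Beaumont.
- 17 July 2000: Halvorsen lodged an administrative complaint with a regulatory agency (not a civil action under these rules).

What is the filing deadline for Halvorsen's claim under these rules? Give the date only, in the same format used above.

17 April 2001

The claim accrued on 4 December 1997, when the wrongful act occurred.
Adding the 3 years base period to 4 December 1997 gives a deadline of 4 December 2000, before any tolling.
The automatic bankruptcy stay from 19 July 1999 to 30 November 1999 tolled the period for 134 days, extending the deadline to 17 April 2001.
The other events in the timeline have no effect on the limitation period under the stated rules.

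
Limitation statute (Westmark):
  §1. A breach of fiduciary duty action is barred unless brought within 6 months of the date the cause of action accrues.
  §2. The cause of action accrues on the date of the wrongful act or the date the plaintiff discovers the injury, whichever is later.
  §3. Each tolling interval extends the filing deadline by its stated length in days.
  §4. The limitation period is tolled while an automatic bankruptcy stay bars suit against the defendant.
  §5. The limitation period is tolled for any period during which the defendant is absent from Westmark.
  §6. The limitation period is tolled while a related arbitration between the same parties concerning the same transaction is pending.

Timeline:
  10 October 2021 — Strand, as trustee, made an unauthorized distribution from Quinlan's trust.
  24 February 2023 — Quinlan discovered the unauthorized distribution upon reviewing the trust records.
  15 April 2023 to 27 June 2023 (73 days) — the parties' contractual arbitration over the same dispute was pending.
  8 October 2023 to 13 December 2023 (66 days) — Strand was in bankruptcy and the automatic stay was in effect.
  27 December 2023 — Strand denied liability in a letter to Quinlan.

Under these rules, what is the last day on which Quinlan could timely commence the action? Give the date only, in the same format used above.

10 January 2024

Taking the later of the act (10 October 2021) and discovery (24 February 2023), the claim accrued on 24 February 2023.
The untolled deadline — 6 months after 24 February 2023 — is 24 August 2023.
The period was tolled for 73 days by the pending related arbitration (15 April 2023 to 27 June 2023), pushing the deadline to 5 November 2023.
Because the automatic bankruptcy stay ran from 8 October 2023 to 13 December 2023, the deadline is extended by 66 days to 10 January 2024.
Nothing else in the chronology tolls or restarts the period.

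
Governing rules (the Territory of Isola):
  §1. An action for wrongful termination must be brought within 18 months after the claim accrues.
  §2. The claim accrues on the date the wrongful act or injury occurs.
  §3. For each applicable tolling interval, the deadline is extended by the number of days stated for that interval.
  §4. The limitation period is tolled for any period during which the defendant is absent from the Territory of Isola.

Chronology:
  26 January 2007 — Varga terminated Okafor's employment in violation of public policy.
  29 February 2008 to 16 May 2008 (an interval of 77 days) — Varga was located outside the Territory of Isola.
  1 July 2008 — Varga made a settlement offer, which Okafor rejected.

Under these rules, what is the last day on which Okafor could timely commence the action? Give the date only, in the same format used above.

The claim accrued on 26 January 2007, the date of the act.
Adding the 18 months base period to 26 January 2007 gives a deadline of 26 July 2008, before any tolling.
Because the defendant's absence from the jurisdiction ran from 29 February 2008 to 16 May 2008, the deadline is extended by 77 days to 11 October 2008.
The other events in the timeline have no effect on the limitation period under the stated rules.

11 October 2008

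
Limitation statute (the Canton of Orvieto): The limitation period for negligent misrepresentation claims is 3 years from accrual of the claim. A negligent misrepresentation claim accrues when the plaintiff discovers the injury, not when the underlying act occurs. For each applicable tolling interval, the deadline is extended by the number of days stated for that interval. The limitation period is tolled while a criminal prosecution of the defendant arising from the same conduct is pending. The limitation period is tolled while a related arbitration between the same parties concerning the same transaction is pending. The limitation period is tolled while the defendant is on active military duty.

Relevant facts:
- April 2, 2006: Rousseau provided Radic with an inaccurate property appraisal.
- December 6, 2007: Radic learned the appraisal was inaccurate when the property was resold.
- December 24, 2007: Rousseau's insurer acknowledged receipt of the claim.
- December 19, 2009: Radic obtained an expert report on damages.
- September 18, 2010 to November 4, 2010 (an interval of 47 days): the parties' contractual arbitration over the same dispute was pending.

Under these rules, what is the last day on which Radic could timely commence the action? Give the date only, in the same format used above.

Accrual is tied to discovery, so the period began on December 6, 2007 rather than on April 2, 2006 when the act occurred.
Adding the 3 years base period to December 6, 2007 gives a deadline of December 6, 2010, before any tolling.
Because the pending related arbitration ran from September 18, 2010 to November 4, 2010, the deadline is extended by 47 days to January 22, 2011.
Nothing else in the chronology tolls or restarts the period.

January 22, 2011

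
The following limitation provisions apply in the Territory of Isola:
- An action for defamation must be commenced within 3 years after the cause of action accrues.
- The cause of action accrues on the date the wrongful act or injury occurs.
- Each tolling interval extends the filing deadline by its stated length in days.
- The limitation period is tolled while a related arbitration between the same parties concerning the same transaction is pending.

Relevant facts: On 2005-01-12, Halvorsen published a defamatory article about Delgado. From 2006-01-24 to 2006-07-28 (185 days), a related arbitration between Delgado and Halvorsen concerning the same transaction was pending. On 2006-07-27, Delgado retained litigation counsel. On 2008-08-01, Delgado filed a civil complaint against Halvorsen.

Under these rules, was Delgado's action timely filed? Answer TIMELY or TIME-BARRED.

TIME-BARRED

The limitation period began to run on 2005-01-12.
3 years from 2005-01-12 is 2008-01-12.
Because the pending related arbitration ran from 2006-01-24 to 2006-07-28, the deadline is extended by 185 days to 2008-07-15.
None of the other events listed affects the running of the period under the stated rules.
Delgado filed on 2008-08-01, after the 2008-07-15 deadline, so the action is time-barred.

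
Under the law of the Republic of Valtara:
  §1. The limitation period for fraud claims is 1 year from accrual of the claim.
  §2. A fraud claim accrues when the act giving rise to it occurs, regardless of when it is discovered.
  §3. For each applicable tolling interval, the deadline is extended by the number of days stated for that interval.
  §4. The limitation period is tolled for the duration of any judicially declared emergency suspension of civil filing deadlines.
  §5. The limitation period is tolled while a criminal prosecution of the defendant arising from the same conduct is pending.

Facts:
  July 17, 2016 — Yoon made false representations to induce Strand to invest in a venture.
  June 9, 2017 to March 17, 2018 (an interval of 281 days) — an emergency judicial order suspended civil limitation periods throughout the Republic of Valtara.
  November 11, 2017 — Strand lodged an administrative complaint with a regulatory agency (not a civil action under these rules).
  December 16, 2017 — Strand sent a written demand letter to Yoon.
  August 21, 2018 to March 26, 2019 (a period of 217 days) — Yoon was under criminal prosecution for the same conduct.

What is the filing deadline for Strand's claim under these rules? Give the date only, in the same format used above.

The claim accrued on July 17, 2016, the date of the act.
The untolled deadline — 1 year after July 17, 2016 — is July 17, 2017.
Because the emergency suspension of filing deadlines ran from June 9, 2017 to March 17, 2018, the deadline is extended by 281 days to April 24, 2018.
By the time the pending criminal prosecution began on August 21, 2018, the limitation period had already expired on April 24, 2018; that interval cannot revive it.
None of the other events listed affects the running of the period under the stated rules.

April 24, 2018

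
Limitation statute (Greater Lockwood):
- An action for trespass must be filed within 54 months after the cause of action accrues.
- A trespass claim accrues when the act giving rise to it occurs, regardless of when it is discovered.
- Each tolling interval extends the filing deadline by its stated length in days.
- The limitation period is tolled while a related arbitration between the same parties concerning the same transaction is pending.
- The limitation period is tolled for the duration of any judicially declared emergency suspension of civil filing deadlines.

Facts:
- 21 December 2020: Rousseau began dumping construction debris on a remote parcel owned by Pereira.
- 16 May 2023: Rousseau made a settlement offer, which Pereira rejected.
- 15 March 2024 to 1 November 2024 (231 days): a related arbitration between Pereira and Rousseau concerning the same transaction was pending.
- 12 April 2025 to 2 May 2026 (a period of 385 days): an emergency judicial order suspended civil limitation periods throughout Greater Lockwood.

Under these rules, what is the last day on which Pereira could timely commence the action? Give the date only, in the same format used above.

27 February 2027

The claim accrued on 21 December 2020, when the wrongful act occurred.
54 months from 21 December 2020 is 21 June 2025.
Because the pending related arbitration ran from 15 March 2024 to 1 November 2024, the deadline is extended by 231 days to 7 February 2026.
Because the emergency suspension of filing deadlines ran from 12 April 2025 to 2 May 2026, the deadline is extended by 385 days to 27 February 2027.
The other events in the timeline have no effect on the limitation period under the stated rules.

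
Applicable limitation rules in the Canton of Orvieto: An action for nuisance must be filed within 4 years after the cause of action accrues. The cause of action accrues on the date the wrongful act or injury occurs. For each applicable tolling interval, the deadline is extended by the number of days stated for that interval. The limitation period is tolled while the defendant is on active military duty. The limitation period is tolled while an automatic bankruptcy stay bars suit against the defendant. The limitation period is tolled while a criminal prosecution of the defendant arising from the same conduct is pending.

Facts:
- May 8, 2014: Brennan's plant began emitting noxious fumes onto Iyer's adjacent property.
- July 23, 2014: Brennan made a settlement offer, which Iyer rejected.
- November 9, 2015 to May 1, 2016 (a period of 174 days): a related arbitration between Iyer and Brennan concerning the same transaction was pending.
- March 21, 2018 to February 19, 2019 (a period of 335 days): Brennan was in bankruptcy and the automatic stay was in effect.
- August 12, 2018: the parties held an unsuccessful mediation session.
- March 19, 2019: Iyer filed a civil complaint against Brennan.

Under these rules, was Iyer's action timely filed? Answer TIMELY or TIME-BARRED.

The limitation period began to run on May 8, 2014.
Adding the 4 years base period to May 8, 2014 gives a deadline of May 8, 2018, before any tolling.
The automatic bankruptcy stay from March 21, 2018 to February 19, 2019 tolled the period for 335 days, extending the deadline to April 8, 2019.
Although a pending arbitration ran from November 9, 2015 to May 1, 2016, the stated rules do not make that a tolling event, so it is disregarded.
Nothing else in the chronology tolls or restarts the period.
Filing on March 19, 2019 beat the April 8, 2019 deadline — the action is timely.

TIMELY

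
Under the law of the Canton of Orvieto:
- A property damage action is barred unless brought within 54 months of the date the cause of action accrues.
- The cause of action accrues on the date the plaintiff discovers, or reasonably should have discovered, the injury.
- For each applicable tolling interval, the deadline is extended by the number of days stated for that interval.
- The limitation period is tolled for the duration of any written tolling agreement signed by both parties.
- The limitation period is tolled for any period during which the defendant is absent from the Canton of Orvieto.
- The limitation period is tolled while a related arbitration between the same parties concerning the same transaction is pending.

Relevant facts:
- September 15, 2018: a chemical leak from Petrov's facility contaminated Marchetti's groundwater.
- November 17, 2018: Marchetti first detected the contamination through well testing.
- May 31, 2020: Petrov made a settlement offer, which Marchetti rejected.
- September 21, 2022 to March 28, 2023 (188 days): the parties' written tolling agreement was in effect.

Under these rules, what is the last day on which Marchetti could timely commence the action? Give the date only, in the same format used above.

November 21, 2023

The claim did not accrue until Marchetti discovered the injury on November 17, 2018; the September 15, 2018 act date does not start the clock under the stated rule.
The untolled deadline — 54 months after November 17, 2018 — is May 17, 2023.
The period was tolled for 188 days by the written tolling agreement (September 21, 2022 to March 28, 2023), pushing the deadline to November 21, 2023.
The other events in the timeline have no effect on the limitation period under the stated rules.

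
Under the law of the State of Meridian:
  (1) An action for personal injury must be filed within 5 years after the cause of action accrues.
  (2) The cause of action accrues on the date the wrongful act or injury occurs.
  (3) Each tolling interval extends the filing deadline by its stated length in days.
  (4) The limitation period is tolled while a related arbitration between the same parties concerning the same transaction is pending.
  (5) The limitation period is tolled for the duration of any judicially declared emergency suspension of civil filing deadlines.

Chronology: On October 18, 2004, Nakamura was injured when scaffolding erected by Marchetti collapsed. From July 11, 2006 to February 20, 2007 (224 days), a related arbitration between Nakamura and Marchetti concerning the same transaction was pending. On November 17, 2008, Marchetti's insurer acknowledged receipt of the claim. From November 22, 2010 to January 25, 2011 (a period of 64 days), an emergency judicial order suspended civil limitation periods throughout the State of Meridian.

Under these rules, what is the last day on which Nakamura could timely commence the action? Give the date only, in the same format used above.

May 30, 2010

The cause of action accrued on October 18, 2004, the date of the act.
Adding the 5 years base period to October 18, 2004 gives a deadline of October 18, 2009, before any tolling.
Because the pending related arbitration ran from July 11, 2006 to February 20, 2007, the deadline is extended by 224 days to May 30, 2010.
By the time the emergency suspension of filing deadlines began on November 22, 2010, the limitation period had already expired on May 30, 2010; that interval cannot revive it.
Nothing else in the chronology tolls or restarts the period.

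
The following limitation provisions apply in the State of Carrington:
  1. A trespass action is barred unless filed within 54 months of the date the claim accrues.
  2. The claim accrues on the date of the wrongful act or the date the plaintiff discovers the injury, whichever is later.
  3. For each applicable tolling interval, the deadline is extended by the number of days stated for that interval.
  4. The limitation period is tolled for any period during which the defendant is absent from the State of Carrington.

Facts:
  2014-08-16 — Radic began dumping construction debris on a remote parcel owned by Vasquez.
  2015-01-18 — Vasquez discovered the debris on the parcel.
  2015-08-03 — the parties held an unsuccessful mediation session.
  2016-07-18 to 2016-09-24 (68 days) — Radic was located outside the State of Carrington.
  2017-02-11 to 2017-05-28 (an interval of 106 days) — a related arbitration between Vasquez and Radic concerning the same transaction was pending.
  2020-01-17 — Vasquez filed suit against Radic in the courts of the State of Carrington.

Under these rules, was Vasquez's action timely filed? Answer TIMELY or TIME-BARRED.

Taking the later of the act (2014-08-16) and discovery (2015-01-18), the claim accrued on 2015-01-18.
The untolled deadline — 54 months after 2015-01-18 — is 2019-07-18.
The defendant's absence from the jurisdiction from 2016-07-18 to 2016-09-24 tolled the period for 68 days, extending the deadline to 2019-09-24.
The pending related arbitration from 2017-02-11 to 2017-05-28 does not toll the period, because no stated rule makes a pending arbitration a tolling event.
The other events in the timeline have no effect on the limitation period under the stated rules.
Filing on 2020-01-17 missed the 2019-09-24 deadline — the action is time-barred.

TIME-BARRED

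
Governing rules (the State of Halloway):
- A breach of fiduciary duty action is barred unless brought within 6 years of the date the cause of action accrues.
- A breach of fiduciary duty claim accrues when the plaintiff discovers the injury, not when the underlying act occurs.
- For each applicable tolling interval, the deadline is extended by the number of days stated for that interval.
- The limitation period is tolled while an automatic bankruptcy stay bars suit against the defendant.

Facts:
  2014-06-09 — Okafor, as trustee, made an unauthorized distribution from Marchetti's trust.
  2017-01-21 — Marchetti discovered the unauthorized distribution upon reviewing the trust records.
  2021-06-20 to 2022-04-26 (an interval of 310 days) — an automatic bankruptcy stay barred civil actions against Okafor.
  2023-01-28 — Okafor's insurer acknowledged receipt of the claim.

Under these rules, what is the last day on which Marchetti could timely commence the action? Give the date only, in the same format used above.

Under the discovery rule, the claim accrued on 2017-01-21, when Marchetti discovered the injury — not on the 2014-06-09 date of the underlying act.
6 years from 2017-01-21 is 2023-01-21.
Because the automatic bankruptcy stay ran from 2021-06-20 to 2022-04-26, the deadline is extended by 310 days to 2023-11-27.
The other events in the timeline have no effect on the limitation period under the stated rules.

2023-11-27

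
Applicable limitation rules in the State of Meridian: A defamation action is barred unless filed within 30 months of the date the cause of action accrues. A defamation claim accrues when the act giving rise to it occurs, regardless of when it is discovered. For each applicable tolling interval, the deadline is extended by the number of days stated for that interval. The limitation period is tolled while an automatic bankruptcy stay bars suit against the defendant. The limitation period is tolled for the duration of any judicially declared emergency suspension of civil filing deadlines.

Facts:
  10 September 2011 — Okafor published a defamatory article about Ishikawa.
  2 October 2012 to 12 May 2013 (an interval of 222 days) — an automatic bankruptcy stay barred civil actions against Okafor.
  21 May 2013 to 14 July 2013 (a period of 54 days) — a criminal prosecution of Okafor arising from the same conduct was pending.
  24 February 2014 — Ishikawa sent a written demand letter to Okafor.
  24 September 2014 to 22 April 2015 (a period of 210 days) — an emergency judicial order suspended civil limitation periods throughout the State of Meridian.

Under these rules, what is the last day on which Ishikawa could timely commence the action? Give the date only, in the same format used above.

The cause of action accrued on 10 September 2011, the date of the act.
Adding the 30 months base period to 10 September 2011 gives a deadline of 10 March 2014, before any tolling.
The period was tolled for 222 days by the automatic bankruptcy stay (2 October 2012 to 12 May 2013), pushing the deadline to 18 October 2014.
The emergency suspension of filing deadlines from 24 September 2014 to 22 April 2015 tolled the period for 210 days, extending the deadline to 16 May 2015.
The pending criminal prosecution from 21 May 2013 to 14 July 2013 does not toll the period, because no stated rule makes a criminal prosecution a tolling event.
Nothing else in the chronology tolls or restarts the period.

16 May 2015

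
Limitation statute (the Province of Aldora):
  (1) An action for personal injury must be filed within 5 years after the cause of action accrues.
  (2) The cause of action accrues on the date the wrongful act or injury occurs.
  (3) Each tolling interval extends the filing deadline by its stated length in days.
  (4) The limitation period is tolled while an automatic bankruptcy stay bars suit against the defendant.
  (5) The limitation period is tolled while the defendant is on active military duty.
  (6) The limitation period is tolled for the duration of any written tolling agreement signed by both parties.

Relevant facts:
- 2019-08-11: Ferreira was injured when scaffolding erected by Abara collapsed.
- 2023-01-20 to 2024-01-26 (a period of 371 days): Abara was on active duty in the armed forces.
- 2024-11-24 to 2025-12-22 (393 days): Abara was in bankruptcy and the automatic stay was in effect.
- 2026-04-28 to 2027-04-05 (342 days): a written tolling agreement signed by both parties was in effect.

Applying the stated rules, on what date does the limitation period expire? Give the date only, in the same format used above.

2027-08-22

The claim accrued on 2019-08-11, when the wrongful act occurred.
The untolled deadline — 5 years after 2019-08-11 — is 2024-08-11.
The period was tolled for 371 days by the defendant's active military service (2023-01-20 to 2024-01-26), pushing the deadline to 2025-08-17.
Because the automatic bankruptcy stay ran from 2024-11-24 to 2025-12-22, the deadline is extended by 393 days to 2026-09-14.
The period was tolled for 342 days by the written tolling agreement (2026-04-28 to 2027-04-05), pushing the deadline to 2027-08-22.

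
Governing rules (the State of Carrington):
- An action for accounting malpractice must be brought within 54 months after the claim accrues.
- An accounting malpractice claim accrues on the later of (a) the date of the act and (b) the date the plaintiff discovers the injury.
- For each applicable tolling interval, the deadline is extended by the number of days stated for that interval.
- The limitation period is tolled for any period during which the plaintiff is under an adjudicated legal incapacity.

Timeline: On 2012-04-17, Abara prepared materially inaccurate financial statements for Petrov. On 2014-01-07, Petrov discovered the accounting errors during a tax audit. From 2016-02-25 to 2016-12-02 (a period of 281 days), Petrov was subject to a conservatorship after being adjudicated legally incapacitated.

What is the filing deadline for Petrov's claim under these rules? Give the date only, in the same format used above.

Because discovery on 2014-01-07 post-dates the 2012-04-17 act, accrual under the later-of rule falls on 2014-01-07.
54 months from 2014-01-07 is 2018-07-07.
Because the plaintiff's legal incapacity ran from 2016-02-25 to 2016-12-02, the deadline is extended by 281 days to 2019-04-14.

2019-04-14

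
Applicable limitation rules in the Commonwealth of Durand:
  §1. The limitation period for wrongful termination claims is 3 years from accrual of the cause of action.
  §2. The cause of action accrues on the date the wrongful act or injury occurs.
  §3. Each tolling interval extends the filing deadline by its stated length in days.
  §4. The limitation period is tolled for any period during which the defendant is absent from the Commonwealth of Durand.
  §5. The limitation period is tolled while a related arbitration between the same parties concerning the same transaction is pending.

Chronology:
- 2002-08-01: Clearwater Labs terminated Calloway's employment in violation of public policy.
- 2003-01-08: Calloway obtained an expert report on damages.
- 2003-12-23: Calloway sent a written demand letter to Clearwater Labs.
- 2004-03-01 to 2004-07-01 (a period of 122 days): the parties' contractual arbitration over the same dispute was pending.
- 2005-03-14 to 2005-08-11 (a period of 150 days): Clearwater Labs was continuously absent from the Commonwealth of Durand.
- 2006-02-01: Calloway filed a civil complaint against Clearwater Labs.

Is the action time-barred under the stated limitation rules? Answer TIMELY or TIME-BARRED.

The cause of action accrued on 2002-08-01, the date of the act.
3 years from 2002-08-01 is 2005-08-01.
The period was tolled for 122 days by the pending related arbitration (2004-03-01 to 2004-07-01), pushing the deadline to 2005-12-01.
The defendant's absence from the jurisdiction from 2005-03-14 to 2005-08-11 tolled the period for 150 days, extending the deadline to 2006-04-30.
The other events in the timeline have no effect on the limitation period under the stated rules.
Calloway filed on 2006-02-01, before the 2006-04-30 deadline, so the action is timely.

TIMELY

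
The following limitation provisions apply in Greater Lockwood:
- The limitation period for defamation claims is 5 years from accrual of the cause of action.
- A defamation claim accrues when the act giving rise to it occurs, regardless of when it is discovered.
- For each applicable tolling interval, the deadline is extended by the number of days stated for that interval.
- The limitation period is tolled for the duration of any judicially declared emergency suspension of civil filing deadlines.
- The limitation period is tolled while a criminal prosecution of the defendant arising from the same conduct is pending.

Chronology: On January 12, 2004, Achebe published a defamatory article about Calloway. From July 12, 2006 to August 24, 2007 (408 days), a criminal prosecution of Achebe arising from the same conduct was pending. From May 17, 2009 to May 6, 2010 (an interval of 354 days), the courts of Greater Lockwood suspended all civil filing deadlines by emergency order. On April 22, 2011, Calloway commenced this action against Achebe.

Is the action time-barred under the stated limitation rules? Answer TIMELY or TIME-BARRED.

The cause of action accrued on January 12, 2004, the date of the act.
5 years from January 12, 2004 is January 12, 2009.
The pending criminal prosecution from July 12, 2006 to August 24, 2007 tolled the period for 408 days, extending the deadline to February 24, 2010.
The period was tolled for 354 days by the emergency suspension of filing deadlines (May 17, 2009 to May 6, 2010), pushing the deadline to February 13, 2011.
Calloway filed on April 22, 2011, after the February 13, 2011 deadline, so the action is time-barred.

TIME-BARRED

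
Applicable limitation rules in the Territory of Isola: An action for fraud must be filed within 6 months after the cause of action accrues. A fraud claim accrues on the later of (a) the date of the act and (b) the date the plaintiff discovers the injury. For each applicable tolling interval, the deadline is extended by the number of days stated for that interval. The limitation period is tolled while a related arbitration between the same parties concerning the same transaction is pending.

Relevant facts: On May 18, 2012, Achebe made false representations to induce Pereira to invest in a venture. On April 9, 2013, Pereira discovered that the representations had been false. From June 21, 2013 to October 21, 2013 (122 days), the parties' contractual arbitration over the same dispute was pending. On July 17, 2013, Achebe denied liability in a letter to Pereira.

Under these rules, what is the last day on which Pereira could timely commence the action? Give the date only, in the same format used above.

The claim accrued on April 9, 2013 — the later of the May 18, 2012 act and the April 9, 2013 discovery.
The untolled deadline — 6 months after April 9, 2013 — is October 9, 2013.
Because the pending related arbitration ran from June 21, 2013 to October 21, 2013, the deadline is extended by 122 days to February 8, 2014.
None of the other events listed affects the running of the period under the stated rules.

February 8, 2014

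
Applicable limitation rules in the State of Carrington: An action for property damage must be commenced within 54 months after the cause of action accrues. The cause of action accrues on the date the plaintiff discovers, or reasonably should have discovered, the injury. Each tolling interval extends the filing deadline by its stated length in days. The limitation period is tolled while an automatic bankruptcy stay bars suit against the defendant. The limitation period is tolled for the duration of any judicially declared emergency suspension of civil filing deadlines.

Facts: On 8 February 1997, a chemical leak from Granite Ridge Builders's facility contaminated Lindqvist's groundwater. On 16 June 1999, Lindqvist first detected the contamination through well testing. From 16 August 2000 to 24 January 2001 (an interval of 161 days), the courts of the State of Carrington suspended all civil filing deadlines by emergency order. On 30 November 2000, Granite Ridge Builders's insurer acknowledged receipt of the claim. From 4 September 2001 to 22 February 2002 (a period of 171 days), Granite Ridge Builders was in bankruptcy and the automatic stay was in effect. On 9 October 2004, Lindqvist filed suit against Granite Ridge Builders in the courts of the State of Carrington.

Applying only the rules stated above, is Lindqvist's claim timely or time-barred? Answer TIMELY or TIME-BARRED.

The claim did not accrue until Lindqvist discovered the injury on 16 June 1999; the 8 February 1997 act date does not start the clock under the stated rule.
54 months from 16 June 1999 is 16 December 2003.
Because the emergency suspension of filing deadlines ran from 16 August 2000 to 24 January 2001, the deadline is extended by 161 days to 25 May 2004.
The automatic bankruptcy stay from 4 September 2001 to 22 February 2002 tolled the period for 171 days, extending the deadline to 12 November 2004.
None of the other events listed affects the running of the period under the stated rules.
Lindqvist filed on 9 October 2004, before the 12 November 2004 deadline, so the action is timely.

TIMELY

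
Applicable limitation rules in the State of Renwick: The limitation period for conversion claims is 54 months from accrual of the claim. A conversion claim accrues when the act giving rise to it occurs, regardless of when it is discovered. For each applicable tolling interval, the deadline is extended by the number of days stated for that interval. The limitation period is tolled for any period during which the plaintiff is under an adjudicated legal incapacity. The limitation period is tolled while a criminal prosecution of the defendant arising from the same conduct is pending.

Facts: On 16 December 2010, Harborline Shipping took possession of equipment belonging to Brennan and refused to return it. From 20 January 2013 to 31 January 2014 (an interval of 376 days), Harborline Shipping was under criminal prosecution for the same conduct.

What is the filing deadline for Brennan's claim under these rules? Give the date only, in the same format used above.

26 June 2016

The claim accrued on 16 December 2010, the date of the act.
The untolled deadline — 54 months after 16 December 2010 — is 16 June 2015.
The period was tolled for 376 days by the pending criminal prosecution (20 January 2013 to 31 January 2014), pushing the deadline to 26 June 2016.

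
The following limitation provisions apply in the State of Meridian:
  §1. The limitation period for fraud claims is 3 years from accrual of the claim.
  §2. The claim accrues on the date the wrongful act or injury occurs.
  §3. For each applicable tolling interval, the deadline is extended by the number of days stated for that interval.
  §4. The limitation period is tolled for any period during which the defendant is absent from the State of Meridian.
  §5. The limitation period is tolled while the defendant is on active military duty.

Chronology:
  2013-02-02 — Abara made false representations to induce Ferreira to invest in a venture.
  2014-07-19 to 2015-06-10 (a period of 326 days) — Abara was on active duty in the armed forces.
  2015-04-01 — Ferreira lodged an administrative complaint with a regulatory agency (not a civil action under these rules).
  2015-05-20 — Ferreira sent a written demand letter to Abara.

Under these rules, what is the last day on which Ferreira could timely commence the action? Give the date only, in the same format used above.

The claim accrued on 2013-02-02, the date of the act.
3 years from 2013-02-02 is 2016-02-02.
Because the defendant's active military service ran from 2014-07-19 to 2015-06-10, the deadline is extended by 326 days to 2016-12-24.
The other events in the timeline have no effect on the limitation period under the stated rules.

2016-12-24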